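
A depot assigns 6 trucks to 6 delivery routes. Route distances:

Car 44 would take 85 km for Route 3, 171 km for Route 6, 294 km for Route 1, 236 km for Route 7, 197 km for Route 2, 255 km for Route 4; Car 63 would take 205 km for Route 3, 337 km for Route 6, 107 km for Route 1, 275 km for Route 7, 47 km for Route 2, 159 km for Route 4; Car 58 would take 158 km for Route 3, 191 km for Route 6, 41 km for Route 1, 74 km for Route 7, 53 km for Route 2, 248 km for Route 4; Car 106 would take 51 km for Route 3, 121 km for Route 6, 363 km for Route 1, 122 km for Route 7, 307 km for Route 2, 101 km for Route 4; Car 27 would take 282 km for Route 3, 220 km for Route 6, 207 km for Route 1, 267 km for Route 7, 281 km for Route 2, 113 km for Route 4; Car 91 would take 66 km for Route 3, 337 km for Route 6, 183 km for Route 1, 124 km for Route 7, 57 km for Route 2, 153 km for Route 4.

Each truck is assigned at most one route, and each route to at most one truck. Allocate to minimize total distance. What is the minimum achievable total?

Min total: 531 km

Optimal: Car 44→Route 3 (85 km), Car 63→Route 2 (47 km), Car 58→Route 1 (41 km), Car 106→Route 6 (121 km), Car 27→Route 4 (113 km), Car 91→Route 7 (124 km) — total 85+47+41+121+113+124 = 531 km.
Row-greedy (each truck in turn takes its cheapest remaining route) gives 618 km, worse by 87.
Swapping Car 27↔Car 63 (Car 27→Route 2 281 km, Car 63→Route 4 159 km) adds 280.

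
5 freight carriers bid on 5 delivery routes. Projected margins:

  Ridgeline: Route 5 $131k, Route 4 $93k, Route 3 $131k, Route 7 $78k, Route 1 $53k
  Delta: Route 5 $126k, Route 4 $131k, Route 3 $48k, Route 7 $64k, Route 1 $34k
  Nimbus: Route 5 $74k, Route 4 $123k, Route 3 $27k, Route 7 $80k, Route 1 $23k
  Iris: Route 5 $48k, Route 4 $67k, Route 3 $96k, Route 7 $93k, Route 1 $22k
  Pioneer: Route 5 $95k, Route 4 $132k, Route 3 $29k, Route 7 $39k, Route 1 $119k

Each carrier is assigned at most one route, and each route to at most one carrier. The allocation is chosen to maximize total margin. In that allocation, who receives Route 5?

Treat this as an assignment problem: match each carrier to one route.
Optimal: Ridgeline→Route 3 ($131k), Delta→Route 5 ($126k), Nimbus→Route 4 ($123k), Iris→Route 7 ($93k), Pioneer→Route 1 ($119k) — total 131+126+123+93+119 = $592k.
Column-greedy (each route in turn goes to its best remaining carrier) gives $473k, worse by 119.
Swapping Iris↔Delta (Iris→Route 5 $48k, Delta→Route 7 $64k) loses 107.
No other one-to-one assignment exceeds $592k.
Delta's own top route is Route 4 ($131k), but forcing Delta→Route 4 and reassigning the rest optimally gives only $557k — worse by 35.

Delta receives Route 5.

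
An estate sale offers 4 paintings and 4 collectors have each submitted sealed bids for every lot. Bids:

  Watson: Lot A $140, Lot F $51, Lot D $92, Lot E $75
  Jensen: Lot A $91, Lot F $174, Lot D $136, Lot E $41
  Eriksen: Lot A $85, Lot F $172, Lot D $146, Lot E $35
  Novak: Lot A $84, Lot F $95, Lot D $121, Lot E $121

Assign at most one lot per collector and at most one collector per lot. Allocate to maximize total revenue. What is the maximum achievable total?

This is the linear assignment problem.
Optimal: Watson→Lot A ($140), Jensen→Lot F ($174), Eriksen→Lot D ($146), Novak→Lot E ($121) — total 140+174+146+121 = $581.
Swapping Watson↔Jensen (Watson→Lot F $51, Jensen→Lot A $91) loses 172.
No other one-to-one assignment exceeds $581.

Maximum total: $581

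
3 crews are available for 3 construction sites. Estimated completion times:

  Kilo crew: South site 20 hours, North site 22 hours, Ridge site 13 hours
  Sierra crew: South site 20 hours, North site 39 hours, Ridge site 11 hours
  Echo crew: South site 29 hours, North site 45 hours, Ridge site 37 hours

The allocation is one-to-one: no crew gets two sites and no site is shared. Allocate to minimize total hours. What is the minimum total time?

Optimal: Kilo crew→North site (22 hours), Sierra crew→Ridge site (11 hours), Echo crew→South site (29 hours) — total 22+11+29 = 62 hours.
Row-greedy (each crew in turn takes its cheapest remaining site) gives 78 hours, worse by 16.
Next-best assignment: Kilo crew→South site, Sierra crew→Ridge site, Echo crew→North site = 76 hours.
Swapping Kilo crew↔Sierra crew (Kilo crew→Ridge site 13 hours, Sierra crew→North site 39 hours) adds 19.

Min total: 62 hours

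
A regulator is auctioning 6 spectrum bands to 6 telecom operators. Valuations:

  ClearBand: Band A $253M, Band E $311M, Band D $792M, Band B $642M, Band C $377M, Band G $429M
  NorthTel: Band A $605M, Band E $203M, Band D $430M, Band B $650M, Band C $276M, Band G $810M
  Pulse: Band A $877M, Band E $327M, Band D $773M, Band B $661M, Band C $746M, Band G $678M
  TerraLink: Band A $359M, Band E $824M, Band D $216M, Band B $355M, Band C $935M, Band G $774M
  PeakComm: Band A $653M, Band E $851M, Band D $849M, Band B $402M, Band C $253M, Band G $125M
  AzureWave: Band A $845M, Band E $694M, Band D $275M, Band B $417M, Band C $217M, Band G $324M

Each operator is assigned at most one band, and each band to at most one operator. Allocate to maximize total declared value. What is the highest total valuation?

Optimal: ClearBand→Band D ($792M), NorthTel→Band G ($810M), Pulse→Band B ($661M), TerraLink→Band C ($935M), PeakComm→Band E ($851M), AzureWave→Band A ($845M) — total 792+810+661+935+851+845 = $4894M.
Next-best assignment: ClearBand→Band B, NorthTel→Band G, Pulse→Band D, TerraLink→Band C, PeakComm→Band E, AzureWave→Band A = $4856M.
No other one-to-one assignment exceeds $4894M.

Maximum total: $4894M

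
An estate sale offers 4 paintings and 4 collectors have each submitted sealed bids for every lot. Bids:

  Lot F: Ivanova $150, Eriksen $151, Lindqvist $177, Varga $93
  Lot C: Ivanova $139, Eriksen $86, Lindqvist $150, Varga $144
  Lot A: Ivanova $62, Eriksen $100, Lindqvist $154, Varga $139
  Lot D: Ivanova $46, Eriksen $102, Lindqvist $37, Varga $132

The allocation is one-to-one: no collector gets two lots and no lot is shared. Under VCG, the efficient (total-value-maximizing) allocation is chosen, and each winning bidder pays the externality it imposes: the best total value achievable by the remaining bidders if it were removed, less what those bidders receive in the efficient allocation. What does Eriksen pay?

Eriksen pays $30.

Efficient allocation: Ivanova→Lot C ($139), Eriksen→Lot F ($151), Lindqvist→Lot A ($154), Varga→Lot D ($132); total welfare W = $576.
Eriksen receives Lot F at value $151, so the others get W − 151 = $425.
Without Eriksen: best allocation of the remaining 3 bidders over all 4 lots is Ivanova→Lot C ($139), Lindqvist→Lot F ($177), Varga→Lot A ($139), total $455.
VCG payment = (others' best without Eriksen) − (others' welfare with Eriksen) = 455 − 425 = $30.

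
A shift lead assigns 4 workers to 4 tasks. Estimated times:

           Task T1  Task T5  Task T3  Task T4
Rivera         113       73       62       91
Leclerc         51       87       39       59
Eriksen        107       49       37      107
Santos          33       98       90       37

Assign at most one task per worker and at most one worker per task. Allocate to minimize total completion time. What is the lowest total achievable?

Min total: 198 min

This is a one-to-one assignment (minimum-cost bipartite matching).
Optimal: Rivera→Task T5 (73 min), Leclerc→Task T1 (51 min), Eriksen→Task T3 (37 min), Santos→Task T4 (37 min) — total 73+51+37+37 = 198 min.
Column-greedy (each task in turn goes to its cheapest remaining worker) gives 212 min, worse by 14.
No other one-to-one assignment undercuts 198 min.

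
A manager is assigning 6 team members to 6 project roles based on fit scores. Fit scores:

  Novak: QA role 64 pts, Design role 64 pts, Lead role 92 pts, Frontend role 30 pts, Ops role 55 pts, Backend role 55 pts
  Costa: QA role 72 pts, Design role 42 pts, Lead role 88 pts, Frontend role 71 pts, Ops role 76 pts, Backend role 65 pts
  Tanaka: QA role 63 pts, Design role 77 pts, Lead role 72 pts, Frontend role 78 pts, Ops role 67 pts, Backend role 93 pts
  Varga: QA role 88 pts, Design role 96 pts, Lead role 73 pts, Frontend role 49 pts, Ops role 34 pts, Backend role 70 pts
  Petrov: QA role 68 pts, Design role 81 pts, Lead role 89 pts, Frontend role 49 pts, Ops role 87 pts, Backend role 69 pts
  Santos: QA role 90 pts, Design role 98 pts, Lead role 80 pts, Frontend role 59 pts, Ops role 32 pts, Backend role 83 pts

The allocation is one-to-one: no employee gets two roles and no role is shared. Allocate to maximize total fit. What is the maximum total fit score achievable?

Max total: 529 pts

Optimal: Novak→Lead role (92 pts), Costa→Frontend role (71 pts), Tanaka→Backend role (93 pts), Varga→QA role (88 pts), Petrov→Ops role (87 pts), Santos→Design role (98 pts) — total 92+71+93+88+87+98 = 529 pts.
Column-greedy (each role in turn goes to its best remaining employee) gives 508 pts, worse by 21.
Checked against all permutations: 529 pts is optimal.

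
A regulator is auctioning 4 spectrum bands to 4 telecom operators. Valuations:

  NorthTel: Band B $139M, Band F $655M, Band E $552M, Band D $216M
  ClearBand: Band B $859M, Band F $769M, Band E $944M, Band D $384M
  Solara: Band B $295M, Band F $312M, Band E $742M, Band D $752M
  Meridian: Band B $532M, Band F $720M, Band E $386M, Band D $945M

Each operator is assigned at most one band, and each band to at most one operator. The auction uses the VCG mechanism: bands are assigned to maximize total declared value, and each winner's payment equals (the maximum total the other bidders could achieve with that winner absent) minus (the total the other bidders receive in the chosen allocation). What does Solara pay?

Efficient allocation: NorthTel→Band F ($655M), ClearBand→Band B ($859M), Solara→Band E ($742M), Meridian→Band D ($945M); total welfare W = $3201M.
Solara receives Band E at value $742M, so the others get W − 742 = $2459M.
Without Solara: best allocation of the remaining 3 bidders over all 4 bands is NorthTel→Band F ($655M), ClearBand→Band E ($944M), Meridian→Band D ($945M), total $2544M.
VCG payment = (others' best without Solara) − (others' welfare with Solara) = 2544 − 2459 = $85M.

Solara pays $85M.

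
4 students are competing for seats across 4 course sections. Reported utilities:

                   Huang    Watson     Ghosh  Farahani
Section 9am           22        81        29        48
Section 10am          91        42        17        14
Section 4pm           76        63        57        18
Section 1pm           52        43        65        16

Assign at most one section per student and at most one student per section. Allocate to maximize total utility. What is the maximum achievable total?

Treat this as an assignment problem: match each student to one section.
Optimal: Huang→Section 10am (91 points), Watson→Section 4pm (63 points), Ghosh→Section 1pm (65 points), Farahani→Section 9am (48 points) — total 91+63+65+48 = 267 points.
Row-greedy (each student in turn takes its best remaining section) gives 255 points, worse by 12.
No other one-to-one assignment exceeds 267 points.

Max total: 267 points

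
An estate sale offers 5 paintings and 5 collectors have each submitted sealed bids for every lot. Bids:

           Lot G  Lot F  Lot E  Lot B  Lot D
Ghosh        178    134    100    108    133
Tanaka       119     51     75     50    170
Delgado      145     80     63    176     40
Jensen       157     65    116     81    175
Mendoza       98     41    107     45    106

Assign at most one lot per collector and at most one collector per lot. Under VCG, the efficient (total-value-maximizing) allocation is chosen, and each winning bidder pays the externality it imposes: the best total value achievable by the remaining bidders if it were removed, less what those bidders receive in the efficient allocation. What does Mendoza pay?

Efficient allocation: Ghosh→Lot F ($134), Tanaka→Lot D ($170), Delgado→Lot B ($176), Jensen→Lot G ($157), Mendoza→Lot E ($107); total welfare W = $744.
Mendoza receives Lot E at value $107, so the others get W − 107 = $637.
Without Mendoza: best allocation of the remaining 4 bidders over all 5 lots is Ghosh→Lot G ($178), Tanaka→Lot D ($170), Delgado→Lot B ($176), Jensen→Lot E ($116), total $640.
VCG payment = (others' best without Mendoza) − (others' welfare with Mendoza) = 640 − 637 = $3.

Mendoza pays $3.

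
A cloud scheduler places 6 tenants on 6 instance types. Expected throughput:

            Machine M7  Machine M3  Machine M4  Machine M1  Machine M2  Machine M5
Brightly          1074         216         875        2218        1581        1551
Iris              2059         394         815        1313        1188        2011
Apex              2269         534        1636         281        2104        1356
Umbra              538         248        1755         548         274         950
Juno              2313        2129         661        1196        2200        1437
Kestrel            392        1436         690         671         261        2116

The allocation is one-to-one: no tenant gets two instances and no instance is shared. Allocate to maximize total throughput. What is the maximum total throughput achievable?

Treat this as an assignment problem: match each tenant to one instance.
Optimal: Brightly→Machine M1 (2218 ops/s), Iris→Machine M7 (2059 ops/s), Apex→Machine M2 (2104 ops/s), Umbra→Machine M4 (1755 ops/s), Juno→Machine M3 (2129 ops/s), Kestrel→Machine M5 (2116 ops/s) — total 2218+2059+2104+1755+2129+2116 = 12381 ops/s.
Max-entry greedy (repeatedly take the single best remaining cell) gives 10900 ops/s, worse by 1481.

Maximum total: 12381 ops/s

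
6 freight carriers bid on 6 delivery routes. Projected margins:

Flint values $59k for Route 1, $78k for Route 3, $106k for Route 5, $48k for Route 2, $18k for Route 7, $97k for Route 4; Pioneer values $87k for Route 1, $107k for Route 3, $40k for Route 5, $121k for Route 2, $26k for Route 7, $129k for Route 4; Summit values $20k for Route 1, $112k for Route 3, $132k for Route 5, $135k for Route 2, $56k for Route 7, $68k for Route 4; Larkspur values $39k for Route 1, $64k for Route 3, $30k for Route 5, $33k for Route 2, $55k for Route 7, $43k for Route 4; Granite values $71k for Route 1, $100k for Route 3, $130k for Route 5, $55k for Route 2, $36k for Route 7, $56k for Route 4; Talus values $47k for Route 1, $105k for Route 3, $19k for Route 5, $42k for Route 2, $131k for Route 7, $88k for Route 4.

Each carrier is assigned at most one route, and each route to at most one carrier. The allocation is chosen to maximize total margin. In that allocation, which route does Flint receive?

Optimal: Flint→Route 1 ($59k), Pioneer→Route 4 ($129k), Summit→Route 2 ($135k), Larkspur→Route 3 ($64k), Granite→Route 5 ($130k), Talus→Route 7 ($131k) — total 59+129+135+64+130+131 = $648k.
Max-entry greedy (repeatedly take the single best remaining cell) gives $642k, worse by 6.
Next-best assignment: Flint→Route 4, Pioneer→Route 1, Summit→Route 2, Larkspur→Route 3, Granite→Route 5, Talus→Route 7 = $644k.
Flint's own top route is Route 5 ($106k), but forcing Flint→Route 5 and reassigning the rest optimally gives only $640k — worse by 8.

Flint receives Route 1.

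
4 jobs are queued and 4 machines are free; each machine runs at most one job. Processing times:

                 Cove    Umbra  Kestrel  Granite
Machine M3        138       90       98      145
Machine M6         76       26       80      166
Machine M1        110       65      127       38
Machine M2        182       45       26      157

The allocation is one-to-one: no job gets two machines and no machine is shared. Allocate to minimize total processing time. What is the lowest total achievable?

Optimal: Cove→Machine M3 (138 min), Umbra→Machine M6 (26 min), Kestrel→Machine M2 (26 min), Granite→Machine M1 (38 min) — total 138+26+26+38 = 228 min.
Row-greedy (each job in turn takes its cheapest remaining machine) gives 257 min, worse by 29.
Swapping Granite↔Kestrel (Granite→Machine M2 157 min, Kestrel→Machine M1 127 min) adds 220.

Min total: 228 min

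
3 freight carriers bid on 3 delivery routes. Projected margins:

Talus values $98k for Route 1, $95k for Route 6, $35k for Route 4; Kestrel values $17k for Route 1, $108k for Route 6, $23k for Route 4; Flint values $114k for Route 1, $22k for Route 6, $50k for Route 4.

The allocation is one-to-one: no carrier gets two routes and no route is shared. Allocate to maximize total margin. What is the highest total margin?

Maximum total: $257k

This is a one-to-one assignment (maximum-weight bipartite matching).
Optimal: Talus→Route 4 ($35k), Kestrel→Route 6 ($108k), Flint→Route 1 ($114k) — total 35+108+114 = $257k.
Next-best assignment: Talus→Route 1, Kestrel→Route 6, Flint→Route 4 = $256k.
No other one-to-one assignment exceeds $257k.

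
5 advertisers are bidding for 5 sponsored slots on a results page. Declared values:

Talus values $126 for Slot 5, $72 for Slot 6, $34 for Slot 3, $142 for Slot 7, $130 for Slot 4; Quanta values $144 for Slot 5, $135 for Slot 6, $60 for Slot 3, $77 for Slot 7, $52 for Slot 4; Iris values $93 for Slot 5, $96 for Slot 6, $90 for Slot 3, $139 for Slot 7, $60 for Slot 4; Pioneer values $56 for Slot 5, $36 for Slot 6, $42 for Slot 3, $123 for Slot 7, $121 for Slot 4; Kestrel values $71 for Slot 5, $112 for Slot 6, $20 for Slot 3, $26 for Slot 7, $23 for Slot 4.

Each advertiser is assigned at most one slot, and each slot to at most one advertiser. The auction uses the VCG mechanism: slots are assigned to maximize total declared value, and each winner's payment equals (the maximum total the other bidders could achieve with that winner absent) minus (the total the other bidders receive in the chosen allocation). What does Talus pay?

Talus pays $49.

Efficient allocation: Talus→Slot 7 ($142), Quanta→Slot 5 ($144), Iris→Slot 3 ($90), Pioneer→Slot 4 ($121), Kestrel→Slot 6 ($112); total welfare W = $609.
Talus receives Slot 7 at value $142, so the others get W − 142 = $467.
Without Talus: best allocation of the remaining 4 bidders over all 5 slots is Quanta→Slot 5 ($144), Iris→Slot 7 ($139), Pioneer→Slot 4 ($121), Kestrel→Slot 6 ($112), total $516.
VCG payment = (others' best without Talus) − (others' welfare with Talus) = 516 − 467 = $49.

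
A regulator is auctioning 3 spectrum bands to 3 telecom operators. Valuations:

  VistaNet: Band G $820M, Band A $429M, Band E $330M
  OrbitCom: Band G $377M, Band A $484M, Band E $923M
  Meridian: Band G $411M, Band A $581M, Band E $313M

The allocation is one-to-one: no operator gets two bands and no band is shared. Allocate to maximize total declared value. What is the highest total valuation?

Maximum total: $2324M

Treat this as an assignment problem: match each operator to one band.
Optimal: VistaNet→Band G ($820M), OrbitCom→Band E ($923M), Meridian→Band A ($581M) — total 820+923+581 = $2324M.
Every other assignment is strictly worse.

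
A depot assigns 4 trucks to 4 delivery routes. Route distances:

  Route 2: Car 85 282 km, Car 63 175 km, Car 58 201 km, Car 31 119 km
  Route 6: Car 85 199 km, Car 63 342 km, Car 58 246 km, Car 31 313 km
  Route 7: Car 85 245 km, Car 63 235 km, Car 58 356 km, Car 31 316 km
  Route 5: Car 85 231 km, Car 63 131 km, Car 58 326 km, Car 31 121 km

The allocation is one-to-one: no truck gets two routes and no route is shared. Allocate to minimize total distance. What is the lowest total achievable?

This is a one-to-one assignment (minimum-cost bipartite matching).
Optimal: Car 85→Route 7 (245 km), Car 63→Route 5 (131 km), Car 58→Route 6 (246 km), Car 31→Route 2 (119 km) — total 245+131+246+119 = 741 km.
Row-greedy (each truck in turn takes its cheapest remaining route) gives 847 km, worse by 106.
Next-best assignment: Car 85→Route 6, Car 63→Route 7, Car 58→Route 2, Car 31→Route 5 = 756 km.
Checked against all permutations: 741 km is optimal.

Minimum total: 741 km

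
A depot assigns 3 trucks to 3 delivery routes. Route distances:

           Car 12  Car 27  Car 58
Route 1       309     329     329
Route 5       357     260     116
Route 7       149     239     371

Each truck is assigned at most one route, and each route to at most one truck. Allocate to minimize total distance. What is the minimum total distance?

Treat this as an assignment problem: match each truck to one route.
Optimal: Car 12→Route 7 (149 km), Car 27→Route 1 (329 km), Car 58→Route 5 (116 km) — total 149+329+116 = 594 km.
Row-greedy (each truck in turn takes its cheapest remaining route) gives 738 km, worse by 144.
Checked against all permutations: 594 km is optimal.

Min total: 594 km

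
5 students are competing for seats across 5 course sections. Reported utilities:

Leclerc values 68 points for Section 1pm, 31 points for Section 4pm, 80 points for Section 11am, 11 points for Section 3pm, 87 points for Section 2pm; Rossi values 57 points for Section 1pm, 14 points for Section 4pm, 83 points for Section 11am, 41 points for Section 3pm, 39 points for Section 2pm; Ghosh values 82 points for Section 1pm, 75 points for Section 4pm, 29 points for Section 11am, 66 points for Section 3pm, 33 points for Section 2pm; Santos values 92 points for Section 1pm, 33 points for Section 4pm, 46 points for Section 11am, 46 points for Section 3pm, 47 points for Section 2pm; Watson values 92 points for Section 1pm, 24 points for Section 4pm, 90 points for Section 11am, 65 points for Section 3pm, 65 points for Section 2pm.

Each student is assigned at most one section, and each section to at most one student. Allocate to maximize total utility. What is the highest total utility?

Optimal: Leclerc→Section 2pm (87 points), Rossi→Section 11am (83 points), Ghosh→Section 4pm (75 points), Santos→Section 1pm (92 points), Watson→Section 3pm (65 points) — total 87+83+75+92+65 = 402 points.
Max-entry greedy (repeatedly take the single best remaining cell) gives 385 points, worse by 17.
Next-best assignment: Leclerc→Section 2pm, Rossi→Section 3pm, Ghosh→Section 4pm, Santos→Section 1pm, Watson→Section 11am = 385 points.
Swapping Watson↔Ghosh (Watson→Section 4pm 24 points, Ghosh→Section 3pm 66 points) loses 50.
No other one-to-one assignment exceeds 402 points.

Maximum total: 402 points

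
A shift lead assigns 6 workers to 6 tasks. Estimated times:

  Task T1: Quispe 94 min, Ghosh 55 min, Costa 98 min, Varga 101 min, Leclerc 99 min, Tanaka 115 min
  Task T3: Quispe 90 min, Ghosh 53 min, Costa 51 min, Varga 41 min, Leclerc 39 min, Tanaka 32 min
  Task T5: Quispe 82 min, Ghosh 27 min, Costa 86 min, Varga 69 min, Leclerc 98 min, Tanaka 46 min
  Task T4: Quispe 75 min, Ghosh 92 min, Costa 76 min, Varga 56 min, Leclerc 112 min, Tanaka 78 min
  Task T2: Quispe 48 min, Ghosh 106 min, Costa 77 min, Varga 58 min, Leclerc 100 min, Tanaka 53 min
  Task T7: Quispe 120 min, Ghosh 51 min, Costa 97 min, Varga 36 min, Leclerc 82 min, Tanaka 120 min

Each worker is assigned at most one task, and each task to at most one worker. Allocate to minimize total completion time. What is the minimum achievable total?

Min total: 300 min

This is a one-to-one assignment (minimum-cost bipartite matching).
Optimal: Quispe→Task T2 (48 min), Ghosh→Task T1 (55 min), Costa→Task T4 (76 min), Varga→Task T7 (36 min), Leclerc→Task T3 (39 min), Tanaka→Task T5 (46 min) — total 48+55+76+36+39+46 = 300 min.
Swapping Tanaka↔Quispe (Tanaka→Task T2 53 min, Quispe→Task T5 82 min) adds 41.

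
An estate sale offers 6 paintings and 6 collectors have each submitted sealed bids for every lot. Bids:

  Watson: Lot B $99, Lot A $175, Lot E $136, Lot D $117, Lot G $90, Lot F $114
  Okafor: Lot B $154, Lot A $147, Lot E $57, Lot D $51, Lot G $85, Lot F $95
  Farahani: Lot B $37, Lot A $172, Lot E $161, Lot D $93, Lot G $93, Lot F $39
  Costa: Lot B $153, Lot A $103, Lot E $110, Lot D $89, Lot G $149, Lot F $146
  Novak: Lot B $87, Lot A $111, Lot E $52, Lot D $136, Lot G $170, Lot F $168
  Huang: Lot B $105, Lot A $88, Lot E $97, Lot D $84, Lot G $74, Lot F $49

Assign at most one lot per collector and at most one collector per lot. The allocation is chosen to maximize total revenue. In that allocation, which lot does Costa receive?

Optimal: Watson→Lot A ($175), Okafor→Lot B ($154), Farahani→Lot E ($161), Costa→Lot G ($149), Novak→Lot F ($168), Huang→Lot D ($84) — total 175+154+161+149+168+84 = $891.
Next-best assignment: Watson→Lot A, Okafor→Lot B, Farahani→Lot E, Costa→Lot F, Novak→Lot G, Huang→Lot D = $890.
Costa's own top lot is Lot B ($153), but forcing Costa→Lot B and reassigning the rest optimally gives only $838 — worse by 53.

Costa receives Lot G.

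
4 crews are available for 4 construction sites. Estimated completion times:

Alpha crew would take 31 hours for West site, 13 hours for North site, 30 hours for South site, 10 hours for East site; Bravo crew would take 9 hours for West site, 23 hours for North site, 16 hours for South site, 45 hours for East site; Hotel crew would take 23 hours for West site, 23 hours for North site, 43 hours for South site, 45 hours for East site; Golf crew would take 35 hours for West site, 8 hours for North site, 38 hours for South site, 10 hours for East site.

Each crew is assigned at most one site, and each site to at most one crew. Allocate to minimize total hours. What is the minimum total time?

Minimum total: 57 hours

Optimal: Alpha crew→East site (10 hours), Bravo crew→South site (16 hours), Hotel crew→West site (23 hours), Golf crew→North site (8 hours) — total 10+16+23+8 = 57 hours.
Row-greedy (each crew in turn takes its cheapest remaining site) gives 80 hours, worse by 23.
Next-best assignment: Alpha crew→North site, Bravo crew→South site, Hotel crew→West site, Golf crew→East site = 62 hours.
Checked against all permutations: 57 hours is optimal.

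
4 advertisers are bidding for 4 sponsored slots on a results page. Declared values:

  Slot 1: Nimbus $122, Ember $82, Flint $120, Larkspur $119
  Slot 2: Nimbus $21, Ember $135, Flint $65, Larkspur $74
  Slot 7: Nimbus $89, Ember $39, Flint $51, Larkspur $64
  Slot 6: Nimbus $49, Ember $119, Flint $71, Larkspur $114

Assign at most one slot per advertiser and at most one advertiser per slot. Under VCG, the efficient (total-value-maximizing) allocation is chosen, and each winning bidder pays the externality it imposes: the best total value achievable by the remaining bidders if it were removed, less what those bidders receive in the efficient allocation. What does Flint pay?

Flint pays $33.

Efficient allocation: Nimbus→Slot 7 ($89), Ember→Slot 2 ($135), Flint→Slot 1 ($120), Larkspur→Slot 6 ($114); total welfare W = $458.
Flint receives Slot 1 at value $120, so the others get W − 120 = $338.
Without Flint: best allocation of the remaining 3 bidders over all 4 slots is Nimbus→Slot 1 ($122), Ember→Slot 2 ($135), Larkspur→Slot 6 ($114), total $371.
VCG payment = (others' best without Flint) − (others' welfare with Flint) = 371 − 338 = $33.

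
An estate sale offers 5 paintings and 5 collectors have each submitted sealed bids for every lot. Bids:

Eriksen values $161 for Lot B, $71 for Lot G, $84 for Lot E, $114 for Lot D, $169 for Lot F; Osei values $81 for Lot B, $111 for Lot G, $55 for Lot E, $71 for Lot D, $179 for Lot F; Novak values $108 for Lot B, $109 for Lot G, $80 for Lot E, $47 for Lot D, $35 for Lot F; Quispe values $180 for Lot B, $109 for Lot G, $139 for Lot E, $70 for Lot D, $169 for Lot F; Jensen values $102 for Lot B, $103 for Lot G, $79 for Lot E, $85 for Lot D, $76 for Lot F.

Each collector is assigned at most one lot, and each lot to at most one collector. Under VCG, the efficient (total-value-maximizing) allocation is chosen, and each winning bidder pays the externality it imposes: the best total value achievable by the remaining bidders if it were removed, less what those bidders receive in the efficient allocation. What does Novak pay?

Efficient allocation: Eriksen→Lot B ($161), Osei→Lot F ($179), Novak→Lot G ($109), Quispe→Lot E ($139), Jensen→Lot D ($85); total welfare W = $673.
Novak receives Lot G at value $109, so the others get W − 109 = $564.
Without Novak: best allocation of the remaining 4 bidders over all 5 lots is Eriksen→Lot B ($161), Osei→Lot F ($179), Quispe→Lot E ($139), Jensen→Lot G ($103), total $582.
VCG payment = (others' best without Novak) − (others' welfare with Novak) = 582 − 564 = $18.

Novak pays $18.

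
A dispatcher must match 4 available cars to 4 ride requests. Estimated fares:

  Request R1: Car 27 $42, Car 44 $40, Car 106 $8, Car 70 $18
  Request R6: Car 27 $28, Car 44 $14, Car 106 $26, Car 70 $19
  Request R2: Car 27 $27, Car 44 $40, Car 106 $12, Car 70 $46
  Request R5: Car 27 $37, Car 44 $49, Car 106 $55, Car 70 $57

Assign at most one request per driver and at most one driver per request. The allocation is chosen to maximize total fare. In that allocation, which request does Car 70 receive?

Car 70 receives Request R2.

This is a one-to-one assignment (maximum-weight bipartite matching).
Optimal: Car 27→Request R6 ($28), Car 44→Request R1 ($40), Car 106→Request R5 ($55), Car 70→Request R2 ($46) — total 28+40+55+46 = $169.
No other one-to-one assignment exceeds $169.
Car 70's own top request is Request R5 ($57), but forcing Car 70→Request R5 and reassigning the rest optimally gives only $165 — worse by 4.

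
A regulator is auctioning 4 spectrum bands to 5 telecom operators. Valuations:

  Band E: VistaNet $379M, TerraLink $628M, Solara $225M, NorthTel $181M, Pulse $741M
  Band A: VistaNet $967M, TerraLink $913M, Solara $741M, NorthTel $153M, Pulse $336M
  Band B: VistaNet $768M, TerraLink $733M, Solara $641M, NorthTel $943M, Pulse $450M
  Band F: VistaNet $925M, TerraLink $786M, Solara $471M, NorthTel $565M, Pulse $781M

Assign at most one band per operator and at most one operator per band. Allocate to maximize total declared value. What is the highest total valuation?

Max total: $3522M

Optimal: Pulse→Band E ($741M), TerraLink→Band A ($913M), NorthTel→Band B ($943M), VistaNet→Band F ($925M) — total 741+913+943+925 = $3522M.
Max-entry greedy (repeatedly take the single best remaining cell) gives $3437M, worse by 85.
Next-best assignment: Pulse→Band E, VistaNet→Band A, NorthTel→Band B, TerraLink→Band F = $3437M.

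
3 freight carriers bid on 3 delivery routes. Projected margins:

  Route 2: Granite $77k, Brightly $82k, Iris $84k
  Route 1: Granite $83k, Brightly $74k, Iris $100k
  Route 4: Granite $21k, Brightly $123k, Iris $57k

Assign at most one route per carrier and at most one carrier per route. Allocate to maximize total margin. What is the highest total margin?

Optimal: Granite→Route 2 ($77k), Brightly→Route 4 ($123k), Iris→Route 1 ($100k) — total 77+123+100 = $300k.
Row-greedy (each carrier in turn takes its best remaining route) gives $290k, worse by 10.
Every other assignment is strictly worse.

Maximum total: $300k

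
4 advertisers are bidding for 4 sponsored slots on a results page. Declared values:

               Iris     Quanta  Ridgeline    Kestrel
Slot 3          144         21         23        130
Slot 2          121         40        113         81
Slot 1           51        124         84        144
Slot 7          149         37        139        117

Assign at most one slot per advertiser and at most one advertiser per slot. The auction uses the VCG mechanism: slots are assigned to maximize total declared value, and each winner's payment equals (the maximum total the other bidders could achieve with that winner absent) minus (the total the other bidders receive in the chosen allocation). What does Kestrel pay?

Kestrel pays $21.

Efficient allocation: Iris→Slot 7 ($149), Quanta→Slot 1 ($124), Ridgeline→Slot 2 ($113), Kestrel→Slot 3 ($130); total welfare W = $516.
Kestrel receives Slot 3 at value $130, so the others get W − 130 = $386.
Without Kestrel: best allocation of the remaining 3 bidders over all 4 slots is Iris→Slot 3 ($144), Quanta→Slot 1 ($124), Ridgeline→Slot 7 ($139), total $407.
VCG payment = (others' best without Kestrel) − (others' welfare with Kestrel) = 407 − 386 = $21.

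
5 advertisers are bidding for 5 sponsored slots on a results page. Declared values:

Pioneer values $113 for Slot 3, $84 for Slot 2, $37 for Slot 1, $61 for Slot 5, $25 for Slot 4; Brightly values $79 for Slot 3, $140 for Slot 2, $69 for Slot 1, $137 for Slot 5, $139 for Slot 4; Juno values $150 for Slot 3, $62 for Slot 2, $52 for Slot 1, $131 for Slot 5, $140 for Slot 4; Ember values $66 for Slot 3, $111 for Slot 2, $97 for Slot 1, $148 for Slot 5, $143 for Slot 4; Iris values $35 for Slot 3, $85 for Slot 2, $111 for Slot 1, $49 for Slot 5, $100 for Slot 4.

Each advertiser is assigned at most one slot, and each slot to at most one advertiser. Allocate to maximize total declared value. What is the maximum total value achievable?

Max total: $652

Optimal: Pioneer→Slot 3 ($113), Brightly→Slot 2 ($140), Juno→Slot 4 ($140), Ember→Slot 5 ($148), Iris→Slot 1 ($111) — total 113+140+140+148+111 = $652.
Column-greedy (each slot in turn goes to its best remaining advertiser) gives $574, worse by 78.
Swapping Juno↔Iris (Juno→Slot 1 $52, Iris→Slot 4 $100) loses 99.
No other one-to-one assignment exceeds $652.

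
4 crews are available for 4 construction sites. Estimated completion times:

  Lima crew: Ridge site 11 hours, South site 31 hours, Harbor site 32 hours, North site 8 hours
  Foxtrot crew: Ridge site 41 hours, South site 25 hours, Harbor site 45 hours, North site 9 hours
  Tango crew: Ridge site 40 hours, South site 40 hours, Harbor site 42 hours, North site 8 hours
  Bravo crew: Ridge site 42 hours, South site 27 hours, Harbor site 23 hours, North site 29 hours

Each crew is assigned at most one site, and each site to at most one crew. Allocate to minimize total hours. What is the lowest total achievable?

Minimum total: 67 hours

Optimal: Lima crew→Ridge site (11 hours), Foxtrot crew→South site (25 hours), Tango crew→North site (8 hours), Bravo crew→Harbor site (23 hours) — total 11+25+8+23 = 67 hours.
Min-entry greedy (repeatedly take the single cheapest remaining cell) gives 96 hours, worse by 29.
Next-best assignment: Lima crew→Ridge site, Foxtrot crew→North site, Tango crew→South site, Bravo crew→Harbor site = 83 hours.
Every other assignment is strictly worse.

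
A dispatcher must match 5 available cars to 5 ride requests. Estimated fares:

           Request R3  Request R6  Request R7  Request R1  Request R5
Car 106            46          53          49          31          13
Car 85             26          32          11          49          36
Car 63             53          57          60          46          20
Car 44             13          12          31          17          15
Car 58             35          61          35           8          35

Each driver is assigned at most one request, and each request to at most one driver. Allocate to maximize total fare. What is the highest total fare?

Optimal: Car 106→Request R3 ($46), Car 85→Request R1 ($49), Car 63→Request R7 ($60), Car 44→Request R5 ($15), Car 58→Request R6 ($61) — total 46+49+60+15+61 = $231.
Next-best assignment: Car 106→Request R7, Car 85→Request R1, Car 63→Request R3, Car 44→Request R5, Car 58→Request R6 = $227.
Swapping Car 63↔Car 44 (Car 63→Request R5 $20, Car 44→Request R7 $31) loses 24.

Max total: $231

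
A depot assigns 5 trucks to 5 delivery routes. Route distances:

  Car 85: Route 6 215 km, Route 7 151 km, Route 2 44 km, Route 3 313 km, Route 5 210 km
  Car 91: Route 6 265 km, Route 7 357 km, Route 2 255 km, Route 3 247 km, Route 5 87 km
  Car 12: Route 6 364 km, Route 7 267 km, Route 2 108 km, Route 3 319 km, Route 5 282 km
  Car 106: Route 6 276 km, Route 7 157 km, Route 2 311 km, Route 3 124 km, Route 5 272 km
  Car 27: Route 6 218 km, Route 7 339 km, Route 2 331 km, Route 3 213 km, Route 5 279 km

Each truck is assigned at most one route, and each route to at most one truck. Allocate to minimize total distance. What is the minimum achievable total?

Minimum total: 688 km

Optimal: Car 85→Route 7 (151 km), Car 91→Route 5 (87 km), Car 12→Route 2 (108 km), Car 106→Route 3 (124 km), Car 27→Route 6 (218 km) — total 151+87+108+124+218 = 688 km.
Checked against all permutations: 688 km is optimal.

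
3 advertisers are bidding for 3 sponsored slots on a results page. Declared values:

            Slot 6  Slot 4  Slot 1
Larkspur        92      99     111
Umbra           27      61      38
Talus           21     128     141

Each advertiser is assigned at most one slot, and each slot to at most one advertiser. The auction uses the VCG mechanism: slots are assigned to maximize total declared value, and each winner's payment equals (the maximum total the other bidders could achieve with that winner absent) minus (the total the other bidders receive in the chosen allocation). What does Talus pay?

Talus pays $19.

Efficient allocation: Larkspur→Slot 6 ($92), Umbra→Slot 4 ($61), Talus→Slot 1 ($141); total welfare W = $294.
Talus receives Slot 1 at value $141, so the others get W − 141 = $153.
Without Talus: best allocation of the remaining 2 bidders over all 3 slots is Larkspur→Slot 1 ($111), Umbra→Slot 4 ($61), total $172.
VCG payment = (others' best without Talus) − (others' welfare with Talus) = 172 − 153 = $19.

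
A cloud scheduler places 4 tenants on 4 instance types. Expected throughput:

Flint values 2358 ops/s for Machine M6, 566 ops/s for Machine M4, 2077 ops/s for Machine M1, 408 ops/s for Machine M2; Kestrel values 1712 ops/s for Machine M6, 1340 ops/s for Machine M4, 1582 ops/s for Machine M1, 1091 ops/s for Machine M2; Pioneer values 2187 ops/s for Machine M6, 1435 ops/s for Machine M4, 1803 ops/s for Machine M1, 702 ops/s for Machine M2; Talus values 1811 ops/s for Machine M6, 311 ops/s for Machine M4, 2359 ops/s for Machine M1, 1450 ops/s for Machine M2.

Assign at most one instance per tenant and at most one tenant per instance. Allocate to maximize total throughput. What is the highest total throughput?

This is a one-to-one assignment (maximum-weight bipartite matching).
Optimal: Flint→Machine M6 (2358 ops/s), Kestrel→Machine M2 (1091 ops/s), Pioneer→Machine M4 (1435 ops/s), Talus→Machine M1 (2359 ops/s) — total 2358+1091+1435+2359 = 7243 ops/s.
Row-greedy (each tenant in turn takes its best remaining instance) gives 6825 ops/s, worse by 418.

Max total: 7243 ops/s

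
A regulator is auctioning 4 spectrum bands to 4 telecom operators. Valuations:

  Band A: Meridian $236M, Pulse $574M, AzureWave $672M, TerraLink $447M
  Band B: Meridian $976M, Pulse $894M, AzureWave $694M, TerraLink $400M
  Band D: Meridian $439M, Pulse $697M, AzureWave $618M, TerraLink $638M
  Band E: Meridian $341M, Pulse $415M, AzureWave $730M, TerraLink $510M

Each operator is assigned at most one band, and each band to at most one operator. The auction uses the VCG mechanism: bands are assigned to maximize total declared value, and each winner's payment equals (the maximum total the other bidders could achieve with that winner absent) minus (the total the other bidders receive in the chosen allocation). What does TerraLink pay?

TerraLink pays $123M.

Efficient allocation: Meridian→Band B ($976M), Pulse→Band A ($574M), AzureWave→Band E ($730M), TerraLink→Band D ($638M); total welfare W = $2918M.
TerraLink receives Band D at value $638M, so the others get W − 638 = $2280M.
Without TerraLink: best allocation of the remaining 3 bidders over all 4 bands is Meridian→Band B ($976M), Pulse→Band D ($697M), AzureWave→Band E ($730M), total $2403M.
VCG payment = (others' best without TerraLink) − (others' welfare with TerraLink) = 2403 − 2280 = $123M.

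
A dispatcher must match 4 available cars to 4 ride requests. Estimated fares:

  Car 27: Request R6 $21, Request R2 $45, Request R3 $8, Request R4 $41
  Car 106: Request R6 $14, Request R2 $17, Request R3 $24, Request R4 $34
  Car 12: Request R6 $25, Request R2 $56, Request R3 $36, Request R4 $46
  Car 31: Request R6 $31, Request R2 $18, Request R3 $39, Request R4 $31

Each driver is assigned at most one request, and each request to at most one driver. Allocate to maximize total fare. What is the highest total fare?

Optimal: Car 27→Request R4 ($41), Car 106→Request R3 ($24), Car 12→Request R2 ($56), Car 31→Request R6 ($31) — total 41+24+56+31 = $152.
Row-greedy (each driver in turn takes its best remaining request) gives $146, worse by 6.
Checked against all permutations: $152 is optimal.

Max total: $152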